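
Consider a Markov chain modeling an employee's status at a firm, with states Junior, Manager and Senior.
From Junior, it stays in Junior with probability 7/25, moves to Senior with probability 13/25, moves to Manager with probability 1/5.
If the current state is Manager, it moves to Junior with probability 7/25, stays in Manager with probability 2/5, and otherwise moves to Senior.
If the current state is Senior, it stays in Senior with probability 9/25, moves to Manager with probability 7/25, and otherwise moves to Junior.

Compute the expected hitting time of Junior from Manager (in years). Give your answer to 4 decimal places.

3.2609

Let t(s) be the expected number of years to first reach Junior from state s, with t(Junior) = 0. Conditioning on the first year:
t(Manager) = 1 + 0.4·t(Manager) + 0.32·t(Senior)
t(Senior) = 1 + 0.28·t(Manager) + 0.36·t(Senior)
Solving: t(Manager) = 3.2609, t(Senior) = 2.9891.
Expected years from Manager to Junior: 3.2609.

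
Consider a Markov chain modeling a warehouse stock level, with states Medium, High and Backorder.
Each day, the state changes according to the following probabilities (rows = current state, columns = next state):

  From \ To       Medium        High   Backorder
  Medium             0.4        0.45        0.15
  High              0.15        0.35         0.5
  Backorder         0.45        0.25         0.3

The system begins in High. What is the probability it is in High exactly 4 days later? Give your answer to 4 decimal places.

0.3526

Propagate the distribution vector 4 days from High.
After 0 days: (0.0000, 1.0000, 0.0000)
After 1 day: (0.1500, 0.3500, 0.5000)
After 2 days: (0.3375, 0.3150, 0.3475)
After 3 days: (0.3386, 0.3490, 0.3124)
After 4 days: (0.3284, 0.3526, 0.3190)
P(in High after 4 days) = 0.3526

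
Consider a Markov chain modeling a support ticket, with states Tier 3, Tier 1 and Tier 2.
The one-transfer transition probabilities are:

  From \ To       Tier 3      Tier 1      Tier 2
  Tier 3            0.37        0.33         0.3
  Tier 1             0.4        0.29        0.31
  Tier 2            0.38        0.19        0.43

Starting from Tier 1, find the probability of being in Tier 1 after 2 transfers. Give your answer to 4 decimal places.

0.2750

Sum over the intermediate state after 1 transfer:
P = P(Tier 1→Tier 3)·P(Tier 3→Tier 1) + P(Tier 1→Tier 1)·P(Tier 1→Tier 1) + P(Tier 1→Tier 2)·P(Tier 2→Tier 1)
  = 0.4×0.33 + 0.29×0.29 + 0.31×0.19
  = 0.1320 + 0.0841 + 0.0589 = 0.2750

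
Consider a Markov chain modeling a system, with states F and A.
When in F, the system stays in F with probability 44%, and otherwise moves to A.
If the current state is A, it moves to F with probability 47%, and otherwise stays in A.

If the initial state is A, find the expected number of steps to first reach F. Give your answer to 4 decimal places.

Let t(s) be the expected number of steps to first reach F from state s, with t(F) = 0. Conditioning on the first step:
t(A) = 1 + 0.53·t(A)
Solving: t(A) = 2.1277.
Expected steps from A to F: 2.1277.

2.1277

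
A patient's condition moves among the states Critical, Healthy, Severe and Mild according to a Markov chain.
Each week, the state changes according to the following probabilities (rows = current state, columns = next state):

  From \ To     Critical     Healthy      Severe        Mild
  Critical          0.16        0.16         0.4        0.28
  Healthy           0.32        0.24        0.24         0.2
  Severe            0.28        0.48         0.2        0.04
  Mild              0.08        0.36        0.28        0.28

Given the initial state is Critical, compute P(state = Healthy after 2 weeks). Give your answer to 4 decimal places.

0.3568

Propagate the distribution vector 2 weeks from Critical.
After 0 weeks: (1.0000, 0.0000, 0.0000, 0.0000)
After 1 week: (0.1600, 0.1600, 0.4000, 0.2800)
After 2 weeks: (0.2112, 0.3568, 0.2608, 0.1712)
P(in Healthy after 2 weeks) = 0.3568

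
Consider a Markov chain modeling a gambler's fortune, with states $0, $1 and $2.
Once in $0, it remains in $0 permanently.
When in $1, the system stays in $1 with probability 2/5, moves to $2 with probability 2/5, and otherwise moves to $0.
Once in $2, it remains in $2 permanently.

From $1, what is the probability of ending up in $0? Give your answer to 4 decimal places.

Let h(s) be the probability of absorption at $0 starting from transient state s. Then h($0) = 1 and h($2) = 0. By first-step analysis:
h($1) = 0.2·1 + 0.4·h($1) + 0.4·0
Solving: h($1) = 0.3333.
Starting from $1, the probability is 0.3333.

0.3333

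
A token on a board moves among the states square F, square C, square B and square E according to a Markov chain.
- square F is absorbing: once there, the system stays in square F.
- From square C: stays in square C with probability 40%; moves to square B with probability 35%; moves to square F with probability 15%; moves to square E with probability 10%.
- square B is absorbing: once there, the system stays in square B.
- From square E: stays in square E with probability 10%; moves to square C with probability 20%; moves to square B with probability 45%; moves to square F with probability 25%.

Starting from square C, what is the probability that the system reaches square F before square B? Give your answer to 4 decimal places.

Let h(s) be the probability of absorption at square F starting from transient state s. Then h(square F) = 1 and h(square B) = 0. By first-step analysis:
h(square C) = 0.15·1 + 0.4·h(square C) + 0.35·0 + 0.1·h(square E)
h(square E) = 0.25·1 + 0.2·h(square C) + 0.45·0 + 0.1·h(square E)
Solving: h(square C) = 0.3077, h(square E) = 0.3462.
Starting from square C, the probability is 0.3077.

0.3077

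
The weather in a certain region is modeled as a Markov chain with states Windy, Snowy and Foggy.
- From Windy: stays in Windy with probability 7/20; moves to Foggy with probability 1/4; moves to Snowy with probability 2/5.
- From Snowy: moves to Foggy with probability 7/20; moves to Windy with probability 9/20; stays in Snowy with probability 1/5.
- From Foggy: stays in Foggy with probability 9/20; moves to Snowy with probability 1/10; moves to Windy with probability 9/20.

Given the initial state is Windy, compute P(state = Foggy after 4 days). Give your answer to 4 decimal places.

0.3434

Propagate the distribution vector 4 days from Windy.
After 0 days: (1.0000, 0.0000, 0.0000)
After 1 day: (0.3500, 0.4000, 0.2500)
After 2 days: (0.4150, 0.2450, 0.3400)
After 3 days: (0.4085, 0.2490, 0.3425)
After 4 days: (0.4092, 0.2475, 0.3434)
P(in Foggy after 4 days) = 0.3434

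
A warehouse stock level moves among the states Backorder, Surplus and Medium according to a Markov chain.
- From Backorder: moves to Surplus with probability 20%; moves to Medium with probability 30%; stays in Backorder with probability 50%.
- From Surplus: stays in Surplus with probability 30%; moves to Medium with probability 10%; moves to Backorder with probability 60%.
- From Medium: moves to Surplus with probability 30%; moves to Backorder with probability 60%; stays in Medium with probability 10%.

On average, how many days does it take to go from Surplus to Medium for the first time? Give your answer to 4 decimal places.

Let t(s) be the expected number of days to first reach Medium from state s, with t(Medium) = 0. Conditioning on the first day:
t(Backorder) = 1 + 0.5·t(Backorder) + 0.2·t(Surplus)
t(Surplus) = 1 + 0.6·t(Backorder) + 0.3·t(Surplus)
Solving: t(Backorder) = 3.9130, t(Surplus) = 4.7826.
Expected days from Surplus to Medium: 4.7826.

4.7826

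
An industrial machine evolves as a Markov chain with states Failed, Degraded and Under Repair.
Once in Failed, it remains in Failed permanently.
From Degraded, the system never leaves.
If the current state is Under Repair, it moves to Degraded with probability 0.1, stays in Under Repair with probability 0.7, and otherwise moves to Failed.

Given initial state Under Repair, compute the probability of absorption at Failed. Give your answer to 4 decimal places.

Let h(s) be the probability of absorption at Failed starting from transient state s. Then h(Failed) = 1 and h(Degraded) = 0. By first-step analysis:
h(Under Repair) = 0.2·1 + 0.1·0 + 0.7·h(Under Repair)
Solving: h(Under Repair) = 0.6667.
Starting from Under Repair, the probability is 0.6667.

0.6667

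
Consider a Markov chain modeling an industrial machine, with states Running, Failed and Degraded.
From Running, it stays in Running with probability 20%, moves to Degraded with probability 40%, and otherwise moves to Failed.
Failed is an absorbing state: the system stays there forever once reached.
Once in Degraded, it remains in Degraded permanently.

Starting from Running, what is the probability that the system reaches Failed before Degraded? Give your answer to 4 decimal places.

Let h(s) be the probability of absorption at Failed starting from transient state s. Then h(Failed) = 1 and h(Degraded) = 0. By first-step analysis:
h(Running) = 0.2·h(Running) + 0.4·1 + 0.4·0
Solving: h(Running) = 0.5000.
Starting from Running, the probability is 0.5000.

0.5000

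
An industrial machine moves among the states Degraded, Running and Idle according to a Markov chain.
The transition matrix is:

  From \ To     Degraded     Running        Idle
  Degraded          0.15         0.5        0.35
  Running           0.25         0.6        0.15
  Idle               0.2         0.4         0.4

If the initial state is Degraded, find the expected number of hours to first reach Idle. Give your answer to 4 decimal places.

Let t(s) be the expected number of hours to first reach Idle from state s, with t(Idle) = 0. Conditioning on the first hour:
t(Degraded) = 1 + 0.15·t(Degraded) + 0.5·t(Running)
t(Running) = 1 + 0.25·t(Degraded) + 0.6·t(Running)
Solving: t(Degraded) = 4.1860, t(Running) = 5.1163.
Expected hours from Degraded to Idle: 4.1860.

4.1860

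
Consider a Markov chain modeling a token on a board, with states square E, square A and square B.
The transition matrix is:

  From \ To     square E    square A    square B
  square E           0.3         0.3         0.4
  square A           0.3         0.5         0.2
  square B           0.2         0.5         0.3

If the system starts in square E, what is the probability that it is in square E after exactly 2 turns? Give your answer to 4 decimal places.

Sum over the intermediate state after 1 turn:
P = P(square E→square E)·P(square E→square E) + P(square E→square A)·P(square A→square E) + P(square E→square B)·P(square B→square E)
  = 0.3×0.3 + 0.3×0.3 + 0.4×0.2
  = 0.0900 + 0.0900 + 0.0800 = 0.2600

0.2600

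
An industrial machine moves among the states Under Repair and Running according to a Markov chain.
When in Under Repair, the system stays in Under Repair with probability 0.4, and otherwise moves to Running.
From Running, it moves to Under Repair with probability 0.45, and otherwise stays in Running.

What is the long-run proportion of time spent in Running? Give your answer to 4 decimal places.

Let the stationary distribution be π with π = πP and π_1 + π_2 = 1.
π_1 = 0.4·π_1 + 0.45·π_2
Solving with the normalization constraint gives π = (0.4286, 0.5714).
So the stationary probability of Running is 0.5714.

0.5714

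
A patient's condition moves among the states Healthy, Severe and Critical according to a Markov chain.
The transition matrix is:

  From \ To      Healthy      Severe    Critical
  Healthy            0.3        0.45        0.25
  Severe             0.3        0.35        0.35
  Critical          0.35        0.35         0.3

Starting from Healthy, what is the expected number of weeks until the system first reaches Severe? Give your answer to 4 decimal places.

2.3602

Let t(s) be the expected number of weeks to first reach Severe from state s, with t(Severe) = 0. Conditioning on the first week:
t(Healthy) = 1 + 0.3·t(Healthy) + 0.25·t(Critical)
t(Critical) = 1 + 0.35·t(Healthy) + 0.3·t(Critical)
Solving: t(Healthy) = 2.3602, t(Critical) = 2.6087.
Expected weeks from Healthy to Severe: 2.3602.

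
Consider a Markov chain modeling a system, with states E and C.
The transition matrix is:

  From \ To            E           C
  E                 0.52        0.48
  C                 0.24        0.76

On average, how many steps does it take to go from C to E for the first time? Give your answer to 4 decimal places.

Let t(s) be the expected number of steps to first reach E from state s, with t(E) = 0. Conditioning on the first step:
t(C) = 1 + 0.76·t(C)
Solving: t(C) = 4.1667.
Expected steps from C to E: 4.1667.

4.1667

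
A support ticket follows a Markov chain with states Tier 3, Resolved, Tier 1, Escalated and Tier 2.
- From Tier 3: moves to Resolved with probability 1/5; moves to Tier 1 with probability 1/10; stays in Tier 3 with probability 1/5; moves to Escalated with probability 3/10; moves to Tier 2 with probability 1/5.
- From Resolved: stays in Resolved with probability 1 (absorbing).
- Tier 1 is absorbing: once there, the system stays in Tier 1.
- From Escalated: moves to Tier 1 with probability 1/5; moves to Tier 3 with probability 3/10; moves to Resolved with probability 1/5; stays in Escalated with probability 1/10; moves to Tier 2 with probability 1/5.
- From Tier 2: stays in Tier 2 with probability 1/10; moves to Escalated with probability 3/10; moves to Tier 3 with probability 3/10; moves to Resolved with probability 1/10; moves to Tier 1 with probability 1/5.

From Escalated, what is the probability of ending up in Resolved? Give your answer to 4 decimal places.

0.5128

Let h(s) be the probability of absorption at Resolved starting from transient state s. Then h(Resolved) = 1 and h(Tier 1) = 0. By first-step analysis:
h(Tier 3) = 0.2·h(Tier 3) + 0.2·1 + 0.1·0 + 0.3·h(Escalated) + 0.2·h(Tier 2)
h(Escalated) = 0.3·h(Tier 3) + 0.2·1 + 0.2·0 + 0.1·h(Escalated) + 0.2·h(Tier 2)
h(Tier 2) = 0.3·h(Tier 3) + 0.1·1 + 0.2·0 + 0.3·h(Escalated) + 0.1·h(Tier 2)
Solving: h(Tier 3) = 0.5594, h(Escalated) = 0.5128, h(Tier 2) = 0.4685.
Starting from Escalated, the probability is 0.5128.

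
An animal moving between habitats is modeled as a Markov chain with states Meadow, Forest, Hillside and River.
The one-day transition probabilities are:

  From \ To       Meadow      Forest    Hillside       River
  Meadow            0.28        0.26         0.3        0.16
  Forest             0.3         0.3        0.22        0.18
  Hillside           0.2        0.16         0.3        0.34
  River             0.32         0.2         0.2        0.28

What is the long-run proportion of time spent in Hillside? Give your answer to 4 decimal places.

Let the stationary distribution be π with π = πP and π_1 + π_2 + π_3 + π_4 = 1.
π_1 = 0.28·π_1 + 0.3·π_2 + 0.2·π_3 + 0.32·π_4
π_2 = 0.26·π_1 + 0.3·π_2 + 0.16·π_3 + 0.2·π_4
π_3 = 0.3·π_1 + 0.22·π_2 + 0.3·π_3 + 0.2·π_4
Solving with the normalization constraint gives π = (0.2736, 0.2290, 0.2577, 0.2397).
So the stationary probability of Hillside is 0.2577.

0.2577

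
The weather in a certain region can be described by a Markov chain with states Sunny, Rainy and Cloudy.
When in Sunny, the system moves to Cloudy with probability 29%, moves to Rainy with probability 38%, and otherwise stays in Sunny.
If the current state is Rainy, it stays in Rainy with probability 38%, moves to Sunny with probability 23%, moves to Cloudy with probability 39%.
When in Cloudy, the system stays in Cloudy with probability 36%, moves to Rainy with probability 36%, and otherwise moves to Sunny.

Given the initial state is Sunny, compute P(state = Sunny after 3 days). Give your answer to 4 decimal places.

0.2752

Propagate the distribution vector 3 days from Sunny.
After 0 days: (1.0000, 0.0000, 0.0000)
After 1 day: (0.3300, 0.3800, 0.2900)
After 2 days: (0.2775, 0.3742, 0.3483)
After 3 days: (0.2752, 0.3730, 0.3518)
P(in Sunny after 3 days) = 0.2752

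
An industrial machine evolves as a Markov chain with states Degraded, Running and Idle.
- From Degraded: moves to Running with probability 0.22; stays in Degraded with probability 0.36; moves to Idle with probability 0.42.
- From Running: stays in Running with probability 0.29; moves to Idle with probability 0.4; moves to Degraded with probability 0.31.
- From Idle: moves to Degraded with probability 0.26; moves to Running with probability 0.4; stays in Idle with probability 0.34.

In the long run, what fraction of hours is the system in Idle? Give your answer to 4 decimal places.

Let the stationary distribution be π with π = πP and π_1 + π_2 + π_3 = 1.
π_1 = 0.36·π_1 + 0.31·π_2 + 0.26·π_3
π_2 = 0.22·π_1 + 0.29·π_2 + 0.4·π_3
Solving with the normalization constraint gives π = (0.3062, 0.3107, 0.3831).
So the stationary probability of Idle is 0.3831.

0.3831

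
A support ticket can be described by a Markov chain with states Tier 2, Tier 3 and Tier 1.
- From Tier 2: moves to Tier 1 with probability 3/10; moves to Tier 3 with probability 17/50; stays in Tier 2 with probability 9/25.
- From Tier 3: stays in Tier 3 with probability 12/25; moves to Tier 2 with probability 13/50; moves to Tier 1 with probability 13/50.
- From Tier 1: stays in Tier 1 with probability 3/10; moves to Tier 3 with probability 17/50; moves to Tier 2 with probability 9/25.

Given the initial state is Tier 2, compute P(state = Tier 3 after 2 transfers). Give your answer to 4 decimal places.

0.3876

Sum over the intermediate state after 1 transfer:
P = P(Tier 2→Tier 2)·P(Tier 2→Tier 3) + P(Tier 2→Tier 3)·P(Tier 3→Tier 3) + P(Tier 2→Tier 1)·P(Tier 1→Tier 3)
  = 0.36×0.34 + 0.34×0.48 + 0.3×0.34
  = 0.1224 + 0.1632 + 0.1020 = 0.3876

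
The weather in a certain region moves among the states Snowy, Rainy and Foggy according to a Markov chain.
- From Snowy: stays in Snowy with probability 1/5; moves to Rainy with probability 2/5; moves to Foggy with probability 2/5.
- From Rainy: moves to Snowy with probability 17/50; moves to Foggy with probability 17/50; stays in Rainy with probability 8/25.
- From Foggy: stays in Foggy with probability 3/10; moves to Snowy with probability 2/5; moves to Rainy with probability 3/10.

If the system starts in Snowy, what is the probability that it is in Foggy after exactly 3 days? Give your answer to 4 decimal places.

0.3467

Propagate the distribution vector 3 days from Snowy.
After 0 days: (1.0000, 0.0000, 0.0000)
After 1 day: (0.2000, 0.4000, 0.4000)
After 2 days: (0.3360, 0.3280, 0.3360)
After 3 days: (0.3131, 0.3402, 0.3467)
P(in Foggy after 3 days) = 0.3467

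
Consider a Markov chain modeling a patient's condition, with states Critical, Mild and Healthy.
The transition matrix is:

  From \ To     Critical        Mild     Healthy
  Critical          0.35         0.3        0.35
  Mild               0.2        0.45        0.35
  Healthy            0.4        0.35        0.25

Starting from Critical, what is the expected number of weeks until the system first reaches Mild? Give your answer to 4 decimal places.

3.1655

Let t(s) be the expected number of weeks to first reach Mild from state s, with t(Mild) = 0. Conditioning on the first week:
t(Critical) = 1 + 0.35·t(Critical) + 0.35·t(Healthy)
t(Healthy) = 1 + 0.4·t(Critical) + 0.25·t(Healthy)
Solving: t(Critical) = 3.1655, t(Healthy) = 3.0216.
Expected weeks from Critical to Mild: 3.1655.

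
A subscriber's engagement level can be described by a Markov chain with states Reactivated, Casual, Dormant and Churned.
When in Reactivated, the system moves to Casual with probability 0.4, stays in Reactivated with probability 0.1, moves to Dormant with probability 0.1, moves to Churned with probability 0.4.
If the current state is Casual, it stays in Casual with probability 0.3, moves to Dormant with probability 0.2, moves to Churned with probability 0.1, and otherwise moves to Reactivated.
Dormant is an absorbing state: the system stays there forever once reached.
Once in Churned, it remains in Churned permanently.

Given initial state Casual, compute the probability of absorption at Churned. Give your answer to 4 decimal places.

0.5319

Let h(s) be the probability of absorption at Churned starting from transient state s. Then h(Churned) = 1 and h(Dormant) = 0. By first-step analysis:
h(Reactivated) = 0.1·h(Reactivated) + 0.4·h(Casual) + 0.1·0 + 0.4·1
h(Casual) = 0.4·h(Reactivated) + 0.3·h(Casual) + 0.2·0 + 0.1·1
Solving: h(Reactivated) = 0.6809, h(Casual) = 0.5319.
Starting from Casual, the probability is 0.5319.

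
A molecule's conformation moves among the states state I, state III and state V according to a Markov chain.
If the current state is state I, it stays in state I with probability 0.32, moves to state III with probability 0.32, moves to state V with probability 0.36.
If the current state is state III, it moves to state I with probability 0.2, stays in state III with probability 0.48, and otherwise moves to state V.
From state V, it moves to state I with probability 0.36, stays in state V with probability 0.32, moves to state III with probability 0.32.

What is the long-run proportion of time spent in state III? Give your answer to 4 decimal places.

Let the stationary distribution be π with π = πP and π_1 + π_2 + π_3 = 1.
π_1 = 0.32·π_1 + 0.2·π_2 + 0.36·π_3
π_2 = 0.32·π_1 + 0.48·π_2 + 0.32·π_3
Solving with the normalization constraint gives π = (0.2875, 0.3810, 0.3315).
So the stationary probability of state III is 0.3810.

0.3810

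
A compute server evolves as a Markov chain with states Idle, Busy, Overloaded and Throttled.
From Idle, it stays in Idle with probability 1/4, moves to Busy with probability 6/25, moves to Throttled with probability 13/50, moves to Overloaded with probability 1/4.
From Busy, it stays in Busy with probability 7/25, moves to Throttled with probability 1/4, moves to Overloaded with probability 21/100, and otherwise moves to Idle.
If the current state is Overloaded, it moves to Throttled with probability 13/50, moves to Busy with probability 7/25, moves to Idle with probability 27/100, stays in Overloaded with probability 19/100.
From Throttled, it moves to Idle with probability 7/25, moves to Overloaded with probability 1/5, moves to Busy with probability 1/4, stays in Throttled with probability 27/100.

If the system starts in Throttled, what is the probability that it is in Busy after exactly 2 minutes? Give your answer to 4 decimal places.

Propagate the distribution vector 2 minutes from Throttled.
After 0 minutes: (0.0000, 0.0000, 0.0000, 1.0000)
After 1 minute: (0.2800, 0.2500, 0.2000, 0.2700)
After 2 minutes: (0.2646, 0.2607, 0.2145, 0.2602)
P(in Busy after 2 minutes) = 0.2607

0.2607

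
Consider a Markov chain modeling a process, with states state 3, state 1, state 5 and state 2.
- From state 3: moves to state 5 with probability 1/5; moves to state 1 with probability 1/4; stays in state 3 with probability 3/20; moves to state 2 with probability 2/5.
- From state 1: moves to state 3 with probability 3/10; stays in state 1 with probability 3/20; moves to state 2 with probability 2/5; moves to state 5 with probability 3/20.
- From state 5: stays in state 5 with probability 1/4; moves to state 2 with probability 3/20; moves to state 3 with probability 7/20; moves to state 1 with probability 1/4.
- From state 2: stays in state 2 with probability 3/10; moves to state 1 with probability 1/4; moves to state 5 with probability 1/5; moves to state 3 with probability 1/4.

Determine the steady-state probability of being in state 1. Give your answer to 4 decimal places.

Let the stationary distribution be π with π = πP and π_1 + π_2 + π_3 + π_4 = 1.
π_1 = 0.15·π_1 + 0.3·π_2 + 0.35·π_3 + 0.25·π_4
π_2 = 0.25·π_1 + 0.15·π_2 + 0.25·π_3 + 0.25·π_4
π_3 = 0.2·π_1 + 0.15·π_2 + 0.25·π_3 + 0.2·π_4
Solving with the normalization constraint gives π = (0.2557, 0.2273, 0.1986, 0.3185).
So the stationary probability of state 1 is 0.2273.

0.2273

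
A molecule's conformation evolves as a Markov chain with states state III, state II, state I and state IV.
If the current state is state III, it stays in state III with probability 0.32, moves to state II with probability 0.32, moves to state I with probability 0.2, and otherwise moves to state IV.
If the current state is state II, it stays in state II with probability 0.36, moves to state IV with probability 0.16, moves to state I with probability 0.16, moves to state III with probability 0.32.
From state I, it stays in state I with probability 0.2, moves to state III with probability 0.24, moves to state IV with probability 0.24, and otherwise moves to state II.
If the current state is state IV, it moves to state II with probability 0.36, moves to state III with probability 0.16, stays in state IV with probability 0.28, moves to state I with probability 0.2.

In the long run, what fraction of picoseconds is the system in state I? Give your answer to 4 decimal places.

Let the stationary distribution be π with π = πP and π_1 + π_2 + π_3 + π_4 = 1.
π_1 = 0.32·π_1 + 0.32·π_2 + 0.24·π_3 + 0.16·π_4
π_2 = 0.32·π_1 + 0.36·π_2 + 0.32·π_3 + 0.36·π_4
π_3 = 0.2·π_1 + 0.16·π_2 + 0.2·π_3 + 0.2·π_4
Solving with the normalization constraint gives π = (0.2733, 0.3416, 0.1863, 0.1988).
So the stationary probability of state I is 0.1863.

0.1863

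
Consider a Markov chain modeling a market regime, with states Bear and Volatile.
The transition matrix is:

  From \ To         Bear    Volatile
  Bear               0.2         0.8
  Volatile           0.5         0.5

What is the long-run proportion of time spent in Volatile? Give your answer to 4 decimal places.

0.6154

Let the stationary distribution be π with π = πP and π_1 + π_2 = 1.
π_1 = 0.2·π_1 + 0.5·π_2
Solving with the normalization constraint gives π = (0.3846, 0.6154).
So the stationary probability of Volatile is 0.6154.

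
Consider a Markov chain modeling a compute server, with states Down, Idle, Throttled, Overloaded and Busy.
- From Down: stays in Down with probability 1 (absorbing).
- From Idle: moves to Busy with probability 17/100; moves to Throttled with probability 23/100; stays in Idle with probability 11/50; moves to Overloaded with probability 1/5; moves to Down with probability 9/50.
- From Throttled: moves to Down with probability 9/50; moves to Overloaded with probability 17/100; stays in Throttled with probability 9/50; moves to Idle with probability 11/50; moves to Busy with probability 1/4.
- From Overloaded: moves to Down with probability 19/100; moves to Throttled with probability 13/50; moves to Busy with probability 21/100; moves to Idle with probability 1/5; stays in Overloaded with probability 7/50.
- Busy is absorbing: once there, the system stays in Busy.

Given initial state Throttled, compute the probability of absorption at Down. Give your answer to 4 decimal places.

0.4459

Let h(s) be the probability of absorption at Down starting from transient state s. Then h(Down) = 1 and h(Busy) = 0. By first-step analysis:
h(Idle) = 0.18·1 + 0.22·h(Idle) + 0.23·h(Throttled) + 0.2·h(Overloaded) + 0.17·0
h(Throttled) = 0.18·1 + 0.22·h(Idle) + 0.18·h(Throttled) + 0.17·h(Overloaded) + 0.25·0
h(Overloaded) = 0.19·1 + 0.2·h(Idle) + 0.26·h(Throttled) + 0.14·h(Overloaded) + 0.21·0
Solving: h(Idle) = 0.4822, h(Throttled) = 0.4459, h(Overloaded) = 0.4679.
Starting from Throttled, the probability is 0.4459.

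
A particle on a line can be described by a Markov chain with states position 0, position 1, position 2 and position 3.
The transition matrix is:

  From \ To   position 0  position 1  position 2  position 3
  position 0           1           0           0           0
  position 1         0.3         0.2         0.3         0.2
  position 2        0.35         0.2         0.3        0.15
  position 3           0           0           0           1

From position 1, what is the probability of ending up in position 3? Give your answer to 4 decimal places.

0.3700

Let h(s) be the probability of absorption at position 3 starting from transient state s. Then h(position 3) = 1 and h(position 0) = 0. By first-step analysis:
h(position 1) = 0.3·0 + 0.2·h(position 1) + 0.3·h(position 2) + 0.2·1
h(position 2) = 0.35·0 + 0.2·h(position 1) + 0.3·h(position 2) + 0.15·1
Solving: h(position 1) = 0.3700, h(position 2) = 0.3200.
Starting from position 1, the probability is 0.3700.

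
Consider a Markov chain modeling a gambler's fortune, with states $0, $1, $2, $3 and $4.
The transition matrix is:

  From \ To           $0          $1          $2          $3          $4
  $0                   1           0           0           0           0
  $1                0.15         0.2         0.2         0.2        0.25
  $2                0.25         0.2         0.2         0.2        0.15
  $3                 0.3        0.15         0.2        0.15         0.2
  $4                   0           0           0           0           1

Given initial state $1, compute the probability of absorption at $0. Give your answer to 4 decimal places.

0.4739

Let h(s) be the probability of absorption at $0 starting from transient state s. Then h($0) = 1 and h($4) = 0. By first-step analysis:
h($1) = 0.15·1 + 0.2·h($1) + 0.2·h($2) + 0.2·h($3) + 0.25·0
h($2) = 0.25·1 + 0.2·h($1) + 0.2·h($2) + 0.2·h($3) + 0.15·0
h($3) = 0.3·1 + 0.15·h($1) + 0.2·h($2) + 0.15·h($3) + 0.2·0
Solving: h($1) = 0.4739, h($2) = 0.5739, h($3) = 0.5716.
Starting from $1, the probability is 0.4739.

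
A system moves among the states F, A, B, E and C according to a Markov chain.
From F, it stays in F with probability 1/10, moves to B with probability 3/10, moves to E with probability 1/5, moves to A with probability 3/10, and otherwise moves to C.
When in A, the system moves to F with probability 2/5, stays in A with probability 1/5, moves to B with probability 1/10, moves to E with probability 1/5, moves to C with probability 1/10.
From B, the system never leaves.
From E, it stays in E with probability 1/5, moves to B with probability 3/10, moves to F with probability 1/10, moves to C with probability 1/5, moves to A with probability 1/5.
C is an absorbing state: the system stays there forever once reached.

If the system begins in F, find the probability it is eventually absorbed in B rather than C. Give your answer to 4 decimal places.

0.6749

Let h(s) be the probability of absorption at B starting from transient state s. Then h(B) = 1 and h(C) = 0. By first-step analysis:
h(F) = 0.1·h(F) + 0.3·h(A) + 0.3·1 + 0.2·h(E) + 0.1·0
h(A) = 0.4·h(F) + 0.2·h(A) + 0.1·1 + 0.2·h(E) + 0.1·0
h(E) = 0.1·h(F) + 0.2·h(A) + 0.3·1 + 0.2·h(E) + 0.2·0
Solving: h(F) = 0.6749, h(A) = 0.6158, h(E) = 0.6133.
Starting from F, the probability is 0.6749.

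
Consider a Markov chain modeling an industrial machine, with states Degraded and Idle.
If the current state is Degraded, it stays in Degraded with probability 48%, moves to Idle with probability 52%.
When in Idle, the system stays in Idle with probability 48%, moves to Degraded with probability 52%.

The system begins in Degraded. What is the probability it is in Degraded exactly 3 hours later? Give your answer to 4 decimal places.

Propagate the distribution vector 3 hours from Degraded.
After 0 hours: (1.0000, 0.0000)
After 1 hour: (0.4800, 0.5200)
After 2 hours: (0.5008, 0.4992)
After 3 hours: (0.5000, 0.5000)
P(in Degraded after 3 hours) = 0.5000

0.5000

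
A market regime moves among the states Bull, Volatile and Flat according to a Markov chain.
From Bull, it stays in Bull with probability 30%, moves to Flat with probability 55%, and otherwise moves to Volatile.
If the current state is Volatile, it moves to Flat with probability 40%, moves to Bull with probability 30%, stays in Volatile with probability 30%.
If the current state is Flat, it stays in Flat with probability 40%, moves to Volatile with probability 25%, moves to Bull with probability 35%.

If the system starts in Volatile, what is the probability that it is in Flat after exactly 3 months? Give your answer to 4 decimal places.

0.4480

Propagate the distribution vector 3 months from Volatile.
After 0 months: (0.0000, 1.0000, 0.0000)
After 1 month: (0.3000, 0.3000, 0.4000)
After 2 months: (0.3200, 0.2350, 0.4450)
After 3 months: (0.3223, 0.2298, 0.4480)
P(in Flat after 3 months) = 0.4480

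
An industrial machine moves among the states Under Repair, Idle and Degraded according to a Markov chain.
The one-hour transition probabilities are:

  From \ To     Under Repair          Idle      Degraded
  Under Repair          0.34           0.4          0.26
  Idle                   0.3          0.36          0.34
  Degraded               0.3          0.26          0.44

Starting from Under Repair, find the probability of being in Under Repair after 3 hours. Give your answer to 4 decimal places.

Propagate the distribution vector 3 hours from Under Repair.
After 0 hours: (1.0000, 0.0000, 0.0000)
After 1 hour: (0.3400, 0.4000, 0.2600)
After 2 hours: (0.3136, 0.3476, 0.3388)
After 3 hours: (0.3125, 0.3387, 0.3488)
P(in Under Repair after 3 hours) = 0.3125

0.3125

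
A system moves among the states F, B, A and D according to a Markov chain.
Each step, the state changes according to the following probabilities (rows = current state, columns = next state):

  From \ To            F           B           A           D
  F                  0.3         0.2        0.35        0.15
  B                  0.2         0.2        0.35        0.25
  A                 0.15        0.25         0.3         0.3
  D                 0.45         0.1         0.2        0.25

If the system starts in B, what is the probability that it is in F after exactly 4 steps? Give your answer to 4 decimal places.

0.2720

Propagate the distribution vector 4 steps from B.
After 0 steps: (0.0000, 1.0000, 0.0000, 0.0000)
After 1 step: (0.2000, 0.2000, 0.3500, 0.2500)
After 2 steps: (0.2650, 0.1925, 0.2950, 0.2475)
After 3 steps: (0.2736, 0.1900, 0.2981, 0.2383)
After 4 steps: (0.2720, 0.1911, 0.2994, 0.2375)
P(in F after 4 steps) = 0.2720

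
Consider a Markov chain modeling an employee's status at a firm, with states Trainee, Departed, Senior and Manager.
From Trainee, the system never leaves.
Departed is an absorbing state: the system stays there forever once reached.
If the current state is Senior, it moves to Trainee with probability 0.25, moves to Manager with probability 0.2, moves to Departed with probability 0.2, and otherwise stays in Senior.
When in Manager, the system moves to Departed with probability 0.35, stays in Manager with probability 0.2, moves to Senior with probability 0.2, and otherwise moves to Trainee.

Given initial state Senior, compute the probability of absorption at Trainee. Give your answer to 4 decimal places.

0.5208

Let h(s) be the probability of absorption at Trainee starting from transient state s. Then h(Trainee) = 1 and h(Departed) = 0. By first-step analysis:
h(Senior) = 0.25·1 + 0.2·0 + 0.35·h(Senior) + 0.2·h(Manager)
h(Manager) = 0.25·1 + 0.35·0 + 0.2·h(Senior) + 0.2·h(Manager)
Solving: h(Senior) = 0.5208, h(Manager) = 0.4427.
Starting from Senior, the probability is 0.5208.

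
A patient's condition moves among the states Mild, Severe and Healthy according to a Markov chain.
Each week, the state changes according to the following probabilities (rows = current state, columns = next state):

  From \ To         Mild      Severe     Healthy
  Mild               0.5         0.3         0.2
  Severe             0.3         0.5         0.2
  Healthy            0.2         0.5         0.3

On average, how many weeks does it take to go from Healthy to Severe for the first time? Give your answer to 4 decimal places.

2.2581

Let t(s) be the expected number of weeks to first reach Severe from state s, with t(Severe) = 0. Conditioning on the first week:
t(Mild) = 1 + 0.5·t(Mild) + 0.2·t(Healthy)
t(Healthy) = 1 + 0.2·t(Mild) + 0.3·t(Healthy)
Solving: t(Mild) = 2.9032, t(Healthy) = 2.2581.
Expected weeks from Healthy to Severe: 2.2581.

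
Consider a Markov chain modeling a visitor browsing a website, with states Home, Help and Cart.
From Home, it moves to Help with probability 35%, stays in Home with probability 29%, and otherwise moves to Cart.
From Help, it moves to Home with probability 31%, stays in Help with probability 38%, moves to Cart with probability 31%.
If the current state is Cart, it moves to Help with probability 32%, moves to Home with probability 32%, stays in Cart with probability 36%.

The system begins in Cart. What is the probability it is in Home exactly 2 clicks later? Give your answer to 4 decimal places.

Sum over the intermediate state after 1 click:
P = P(Cart→Home)·P(Home→Home) + P(Cart→Help)·P(Help→Home) + P(Cart→Cart)·P(Cart→Home)
  = 0.32×0.29 + 0.32×0.31 + 0.36×0.32
  = 0.0928 + 0.0992 + 0.1152 = 0.3072

0.3072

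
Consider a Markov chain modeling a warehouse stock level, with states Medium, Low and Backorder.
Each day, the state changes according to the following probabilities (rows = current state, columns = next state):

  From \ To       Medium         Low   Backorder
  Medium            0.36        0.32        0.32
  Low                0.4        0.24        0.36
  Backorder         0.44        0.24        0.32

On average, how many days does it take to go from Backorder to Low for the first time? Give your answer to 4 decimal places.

Let t(s) be the expected number of days to first reach Low from state s, with t(Low) = 0. Conditioning on the first day:
t(Medium) = 1 + 0.36·t(Medium) + 0.32·t(Backorder)
t(Backorder) = 1 + 0.44·t(Medium) + 0.32·t(Backorder)
Solving: t(Medium) = 3.3967, t(Backorder) = 3.6685.
Expected days from Backorder to Low: 3.6685.

3.6685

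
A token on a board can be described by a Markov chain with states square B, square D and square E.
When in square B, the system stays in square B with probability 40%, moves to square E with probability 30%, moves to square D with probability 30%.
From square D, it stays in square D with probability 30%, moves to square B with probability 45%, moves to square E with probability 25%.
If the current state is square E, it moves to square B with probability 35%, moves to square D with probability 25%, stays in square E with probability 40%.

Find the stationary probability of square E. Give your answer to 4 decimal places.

0.3175

Let the stationary distribution be π with π = πP and π_1 + π_2 + π_3 = 1.
π_1 = 0.4·π_1 + 0.45·π_2 + 0.35·π_3
π_2 = 0.3·π_1 + 0.3·π_2 + 0.25·π_3
Solving with the normalization constraint gives π = (0.3983, 0.2841, 0.3175).
So the stationary probability of square E is 0.3175.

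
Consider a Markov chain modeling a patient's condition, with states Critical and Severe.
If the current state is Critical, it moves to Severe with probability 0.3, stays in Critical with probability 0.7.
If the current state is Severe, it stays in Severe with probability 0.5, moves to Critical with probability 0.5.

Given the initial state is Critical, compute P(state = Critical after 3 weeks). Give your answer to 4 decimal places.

Propagate the distribution vector 3 weeks from Critical.
After 0 weeks: (1.0000, 0.0000)
After 1 week: (0.7000, 0.3000)
After 2 weeks: (0.6400, 0.3600)
After 3 weeks: (0.6280, 0.3720)
P(in Critical after 3 weeks) = 0.6280

0.6280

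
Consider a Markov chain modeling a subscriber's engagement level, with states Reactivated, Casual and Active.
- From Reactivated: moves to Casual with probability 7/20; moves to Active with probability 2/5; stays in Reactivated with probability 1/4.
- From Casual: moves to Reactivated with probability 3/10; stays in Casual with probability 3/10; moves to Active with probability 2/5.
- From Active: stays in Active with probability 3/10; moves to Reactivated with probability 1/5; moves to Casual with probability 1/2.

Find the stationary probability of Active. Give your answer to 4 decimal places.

Let the stationary distribution be π with π = πP and π_1 + π_2 + π_3 = 1.
π_1 = 0.25·π_1 + 0.3·π_2 + 0.2·π_3
π_2 = 0.35·π_1 + 0.3·π_2 + 0.5·π_3
Solving with the normalization constraint gives π = (0.2511, 0.3853, 0.3636).
So the stationary probability of Active is 0.3636.

0.3636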